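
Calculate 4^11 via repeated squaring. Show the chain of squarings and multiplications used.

Computing 4^11 by squaring (build up from 4^1; each line after the first costs one multiplication):

4^1 = 4
4^2 = (4^1)^2 = 4^2 = 16
4^4 = (4^2)^2 = 16^2 = 256
4^5 = 4 * 4^4 = 4 * 256 = 1024
4^10 = (4^5)^2 = 1024^2 = 1048576
4^11 = 4 * 4^10 = 4 * 1048576 = 4194304

Result: 4194304
Multiplications needed: 5 (5 lines after 4^1)

4^11 = 4194304. Using exponentiation by squaring, this requires 5 multiplications. The key idea: if the exponent is even, square the half-power; if odd, multiply by the base once.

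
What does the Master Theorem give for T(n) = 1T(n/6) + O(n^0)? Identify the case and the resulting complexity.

Master Theorem for T(n) = 1T(n/6) + O(n^0):

a = 1, b = 6, c = 0
log_b(a) = log_6(1) = 0.0000

Case 2: c = 0 = log_6(1) = 0.0000
T(n) = O(n^0 log n) = O(log n)

For T(n) = 1T(n/6) + O(n^0): log_6(1) = 0.0000. This is Case 2 of the Master Theorem (c = log_b(a), equal work at all levels), giving O(log n).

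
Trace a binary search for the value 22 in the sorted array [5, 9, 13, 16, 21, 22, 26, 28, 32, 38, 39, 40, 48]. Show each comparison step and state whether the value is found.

Binary search for 22 in [5, 9, 13, 16, 21, 22, 26, 28, 32, 38, 39, 40, 48]:

lo=0, hi=12, mid=6, arr[mid]=26 -> 26 > 22, search left half
lo=0, hi=5, mid=2, arr[mid]=13 -> 13 < 22, search right half
lo=3, hi=5, mid=4, arr[mid]=21 -> 21 < 22, search right half
lo=5, hi=5, mid=5, arr[mid]=22 -> Found target at index 5!

Binary search finds 22 at index 5 after 4 comparisons. The search repeatedly halves the search space by comparing with the middle element.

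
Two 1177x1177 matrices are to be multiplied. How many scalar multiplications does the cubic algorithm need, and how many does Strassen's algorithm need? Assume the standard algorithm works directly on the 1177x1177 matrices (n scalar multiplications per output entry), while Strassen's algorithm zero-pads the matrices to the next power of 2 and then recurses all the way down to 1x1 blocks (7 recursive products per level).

Matrix multiplication for 1177x1177 matrices:

Strassen's algorithm requires power-of-2 dimensions. Pad 1177x1177 to 2048x2048 (next power of 2).

Standard algorithm: 1177^3 = 1630532233 multiplications
Strassen's algorithm: 7^(log2(2048)) = 7^11 = 1977326743 multiplications
Difference: 1630532233 - 1977326743 = -346794510 (Strassen uses MORE here due to padding overhead — for small or just-over-power-of-2 n, padding can outweigh the per-level savings)

Standard: 1630532233 multiplications (1177^3). Strassen: 1977326743 multiplications (7^11, after padding to 2048x2048). Strassen reduces 8 recursive multiplications to 7 at each level.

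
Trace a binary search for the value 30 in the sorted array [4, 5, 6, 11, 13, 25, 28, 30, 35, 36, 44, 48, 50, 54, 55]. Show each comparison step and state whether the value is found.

Binary search for 30 in [4, 5, 6, 11, 13, 25, 28, 30, 35, 36, 44, 48, 50, 54, 55]:

lo=0, hi=14, mid=7, arr[mid]=30 -> Found target at index 7!

Binary search finds 30 at index 7 after 1 comparisons. The search repeatedly halves the search space by comparing with the middle element.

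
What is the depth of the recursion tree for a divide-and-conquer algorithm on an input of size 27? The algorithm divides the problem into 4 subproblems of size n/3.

For divide and conquer with division factor 3:

Problem sizes at each level:
Level 0: 27
Level 1: 9
Level 2: 3
Level 3: 1

The root is level 0 and the size-1 base case is level 3 (the tree spans levels 0 through 3, i.e. 4 levels counting the root), so the depth is the number of divisions: log_3(27) = 3

The recursion tree depth is log_3(27) = 3. At each level, the problem size is divided by 3, so it takes 3 divisions to reduce to a base case of size 1. The algorithm makes 4 recursive calls at each level.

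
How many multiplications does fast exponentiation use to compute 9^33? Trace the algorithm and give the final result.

Computing 9^33 by squaring (build up from 9^1; each line after the first costs one multiplication):

9^1 = 9
9^2 = (9^1)^2 = 9^2 = 81
9^4 = (9^2)^2 = 81^2 = 6561
9^8 = (9^4)^2 = 6561^2 = 43046721
9^16 = (9^8)^2 = 43046721^2 = 1853020188851841
9^32 = (9^16)^2 = 1853020188851841^2 = 3433683820292512484657849089281
9^33 = 9 * 9^32 = 9 * 3433683820292512484657849089281 = 30903154382632612361920641803529

Result: 30903154382632612361920641803529
Multiplications needed: 6 (6 lines after 9^1)

9^33 = 30903154382632612361920641803529. Using exponentiation by squaring, this requires 6 multiplications. The key idea: if the exponent is even, square the half-power; if odd, multiply by the base once.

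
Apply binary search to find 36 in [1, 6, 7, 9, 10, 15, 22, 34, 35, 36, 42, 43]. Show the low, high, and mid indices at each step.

Binary search for 36 in [1, 6, 7, 9, 10, 15, 22, 34, 35, 36, 42, 43]:

lo=0, hi=11, mid=5, arr[mid]=15 -> 15 < 36, search right half
lo=6, hi=11, mid=8, arr[mid]=35 -> 35 < 36, search right half
lo=9, hi=11, mid=10, arr[mid]=42 -> 42 > 36, search left half
lo=9, hi=9, mid=9, arr[mid]=36 -> Found target at index 9!

Binary search finds 36 at index 9 after 4 comparisons. The search repeatedly halves the search space by comparing with the middle element.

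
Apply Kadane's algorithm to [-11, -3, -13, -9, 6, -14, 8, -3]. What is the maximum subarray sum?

Using Kadane's algorithm on [-11, -3, -13, -9, 6, -14, 8, -3]:

Scanning through the array:
Position 1 (value -3): max_ending_here = -3, max_so_far = -3
Position 2 (value -13): max_ending_here = -13, max_so_far = -3
Position 3 (value -9): max_ending_here = -9, max_so_far = -3
Position 4 (value 6): max_ending_here = 6, max_so_far = 6
Position 5 (value -14): max_ending_here = -8, max_so_far = 6
Position 6 (value 8): max_ending_here = 8, max_so_far = 8
Position 7 (value -3): max_ending_here = 5, max_so_far = 8

Maximum subarray: [8]
Maximum sum: 8

The maximum subarray is [8] with sum 8. This subarray runs from index 6 to index 6.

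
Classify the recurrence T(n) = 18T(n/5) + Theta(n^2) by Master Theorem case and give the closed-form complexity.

Master Theorem for T(n) = 18T(n/5) + O(n^2):

a = 18, b = 5, c = 2
log_b(a) = log_5(18) = 1.7959

Case 3: c = 2 > log_5(18) = 1.7959
T(n) = O(n^2) = O(n^2)

For T(n) = 18T(n/5) + O(n^2): log_5(18) = 1.7959. This is Case 3 of the Master Theorem (c > log_b(a), work dominated by root), giving O(n^2).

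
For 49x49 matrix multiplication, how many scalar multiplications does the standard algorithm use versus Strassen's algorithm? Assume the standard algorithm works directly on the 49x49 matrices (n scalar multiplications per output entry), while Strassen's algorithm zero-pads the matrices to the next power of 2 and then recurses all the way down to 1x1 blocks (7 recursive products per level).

Matrix multiplication for 49x49 matrices:

Strassen's algorithm requires power-of-2 dimensions. Pad 49x49 to 64x64 (next power of 2).

Standard algorithm: 49^3 = 117649 multiplications
Strassen's algorithm: 7^(log2(64)) = 7^6 = 117649 multiplications
Savings: 117649 - 117649 = 0 multiplications

Standard: 117649 multiplications (49^3). Strassen: 117649 multiplications (7^6, after padding to 64x64). Strassen reduces 8 recursive multiplications to 7 at each level.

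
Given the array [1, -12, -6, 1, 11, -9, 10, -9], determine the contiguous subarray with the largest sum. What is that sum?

Using Kadane's algorithm on [1, -12, -6, 1, 11, -9, 10, -9]:

Scanning through the array:
Position 1 (value -12): max_ending_here = -11, max_so_far = 1
Position 2 (value -6): max_ending_here = -6, max_so_far = 1
Position 3 (value 1): max_ending_here = 1, max_so_far = 1
Position 4 (value 11): max_ending_here = 12, max_so_far = 12
Position 5 (value -9): max_ending_here = 3, max_so_far = 12
Position 6 (value 10): max_ending_here = 13, max_so_far = 13
Position 7 (value -9): max_ending_here = 4, max_so_far = 13

Maximum subarray: [1, 11, -9, 10]
Maximum sum: 13

The maximum subarray is [1, 11, -9, 10] with sum 13. This subarray runs from index 3 to index 6.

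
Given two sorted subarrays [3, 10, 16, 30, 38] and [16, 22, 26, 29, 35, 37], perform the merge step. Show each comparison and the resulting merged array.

Merging process:

Compare 3 vs 16: take 3 from left. Merged: [3]
Compare 10 vs 16: take 10 from left. Merged: [3, 10]
Compare 16 vs 16: take 16 from left. Merged: [3, 10, 16]
Compare 30 vs 16: take 16 from right. Merged: [3, 10, 16, 16]
Compare 30 vs 22: take 22 from right. Merged: [3, 10, 16, 16, 22]
Compare 30 vs 26: take 26 from right. Merged: [3, 10, 16, 16, 22, 26]
Compare 30 vs 29: take 29 from right. Merged: [3, 10, 16, 16, 22, 26, 29]
Compare 30 vs 35: take 30 from left. Merged: [3, 10, 16, 16, 22, 26, 29, 30]
Compare 38 vs 35: take 35 from right. Merged: [3, 10, 16, 16, 22, 26, 29, 30, 35]
Compare 38 vs 37: take 37 from right. Merged: [3, 10, 16, 16, 22, 26, 29, 30, 35, 37]
Append remaining from left: [38]. Merged: [3, 10, 16, 16, 22, 26, 29, 30, 35, 37, 38]

Final merged array: [3, 10, 16, 16, 22, 26, 29, 30, 35, 37, 38]
Total comparisons: 10

The merged array is [3, 10, 16, 16, 22, 26, 29, 30, 35, 37, 38], requiring 10 comparisons. The merge step runs in O(n) time where n is the total number of elements.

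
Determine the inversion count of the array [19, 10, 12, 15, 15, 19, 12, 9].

Finding inversions in [19, 10, 12, 15, 15, 19, 12, 9]:

(0, 1): arr[0]=19 > arr[1]=10
(0, 2): arr[0]=19 > arr[2]=12
(0, 3): arr[0]=19 > arr[3]=15
(0, 4): arr[0]=19 > arr[4]=15
(0, 6): arr[0]=19 > arr[6]=12
(0, 7): arr[0]=19 > arr[7]=9
(1, 7): arr[1]=10 > arr[7]=9
(2, 7): arr[2]=12 > arr[7]=9
(3, 6): arr[3]=15 > arr[6]=12
(3, 7): arr[3]=15 > arr[7]=9
(4, 6): arr[4]=15 > arr[6]=12
(4, 7): arr[4]=15 > arr[7]=9
(5, 6): arr[5]=19 > arr[6]=12
(5, 7): arr[5]=19 > arr[7]=9
(6, 7): arr[6]=12 > arr[7]=9

Total inversions: 15

The array has 15 inversion(s): (0,1), (0,2), (0,3), (0,4), (0,6), (0,7), (1,7), (2,7), (3,6), (3,7), (4,6), (4,7), (5,6), (5,7), (6,7). Each pair (i,j) satisfies i < j and arr[i] > arr[j].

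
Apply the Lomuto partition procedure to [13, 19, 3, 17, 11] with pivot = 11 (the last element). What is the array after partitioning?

Lomuto partition with pivot = 11:

Initial array: [13, 19, 3, 17, 11]

arr[0]=13 > 11: no swap
arr[1]=19 > 11: no swap
arr[2]=3 <= 11: swap with position 0, array becomes [3, 19, 13, 17, 11]
arr[3]=17 > 11: no swap

Place pivot at position 1: [3, 11, 13, 17, 19]
Pivot position: 1

After partitioning with pivot 11, the array becomes [3, 11, 13, 17, 19]. The pivot is placed at index 1. All elements to the left of the pivot are <= 11, and all elements to the right are > 11.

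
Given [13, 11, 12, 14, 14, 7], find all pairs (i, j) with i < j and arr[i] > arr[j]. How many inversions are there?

Finding inversions in [13, 11, 12, 14, 14, 7]:

(0, 1): arr[0]=13 > arr[1]=11
(0, 2): arr[0]=13 > arr[2]=12
(0, 5): arr[0]=13 > arr[5]=7
(1, 5): arr[1]=11 > arr[5]=7
(2, 5): arr[2]=12 > arr[5]=7
(3, 5): arr[3]=14 > arr[5]=7
(4, 5): arr[4]=14 > arr[5]=7

Total inversions: 7

The array has 7 inversion(s): (0,1), (0,2), (0,5), (1,5), (2,5), (3,5), (4,5). Each pair (i,j) satisfies i < j and arr[i] > arr[j].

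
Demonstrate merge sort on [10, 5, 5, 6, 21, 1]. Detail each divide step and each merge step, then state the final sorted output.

Merge sort trace:

Split: [10, 5, 5, 6, 21, 1] -> [10, 5, 5] and [6, 21, 1]
  Split: [10, 5, 5] -> [10] and [5, 5]
    Split: [5, 5] -> [5] and [5]
    Merge: [5] + [5] -> [5, 5]
  Merge: [10] + [5, 5] -> [5, 5, 10]
  Split: [6, 21, 1] -> [6] and [21, 1]
    Split: [21, 1] -> [21] and [1]
    Merge: [21] + [1] -> [1, 21]
  Merge: [6] + [1, 21] -> [1, 6, 21]
Merge: [5, 5, 10] + [1, 6, 21] -> [1, 5, 5, 6, 10, 21]

Final sorted array: [1, 5, 5, 6, 10, 21]

The merge sort proceeds by recursively splitting the array and merging sorted halves.
After all merges, the sorted array is [1, 5, 5, 6, 10, 21].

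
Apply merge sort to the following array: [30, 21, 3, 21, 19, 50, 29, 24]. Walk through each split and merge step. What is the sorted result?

Merge sort trace:

Split: [30, 21, 3, 21, 19, 50, 29, 24] -> [30, 21, 3, 21] and [19, 50, 29, 24]
  Split: [30, 21, 3, 21] -> [30, 21] and [3, 21]
    Split: [30, 21] -> [30] and [21]
    Merge: [30] + [21] -> [21, 30]
    Split: [3, 21] -> [3] and [21]
    Merge: [3] + [21] -> [3, 21]
  Merge: [21, 30] + [3, 21] -> [3, 21, 21, 30]
  Split: [19, 50, 29, 24] -> [19, 50] and [29, 24]
    Split: [19, 50] -> [19] and [50]
    Merge: [19] + [50] -> [19, 50]
    Split: [29, 24] -> [29] and [24]
    Merge: [29] + [24] -> [24, 29]
  Merge: [19, 50] + [24, 29] -> [19, 24, 29, 50]
Merge: [3, 21, 21, 30] + [19, 24, 29, 50] -> [3, 19, 21, 21, 24, 29, 30, 50]

Final sorted array: [3, 19, 21, 21, 24, 29, 30, 50]

The merge sort proceeds by recursively splitting the array and merging sorted halves.
After all merges, the sorted array is [3, 19, 21, 21, 24, 29, 30, 50].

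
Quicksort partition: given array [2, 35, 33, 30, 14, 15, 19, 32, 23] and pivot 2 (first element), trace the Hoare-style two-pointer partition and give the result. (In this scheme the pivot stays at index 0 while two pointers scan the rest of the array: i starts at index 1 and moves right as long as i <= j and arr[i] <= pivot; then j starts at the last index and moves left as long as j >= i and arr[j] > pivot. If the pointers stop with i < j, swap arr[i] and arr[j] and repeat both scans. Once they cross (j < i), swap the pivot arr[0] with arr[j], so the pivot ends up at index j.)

Hoare-style two-pointer partition with pivot = 2:

Initial array: [2, 35, 33, 30, 14, 15, 19, 32, 23]

Pointers start at i = 1, j = 8.
i ends at 1, j ends at 0: the pointers have crossed (j < i), so scanning stops.

j = 0, so swapping arr[0] with arr[j] leaves the pivot at position 0: [2, 35, 33, 30, 14, 15, 19, 32, 23]
Pivot position: 0

After partitioning with pivot 2, the array becomes [2, 35, 33, 30, 14, 15, 19, 32, 23]. The pivot is placed at index 0. All elements to the left of the pivot are <= 2, and all elements to the right are > 2.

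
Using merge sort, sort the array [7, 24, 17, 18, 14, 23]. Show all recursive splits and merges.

Merge sort trace:

Split: [7, 24, 17, 18, 14, 23] -> [7, 24, 17] and [18, 14, 23]
  Split: [7, 24, 17] -> [7] and [24, 17]
    Split: [24, 17] -> [24] and [17]
    Merge: [24] + [17] -> [17, 24]
  Merge: [7] + [17, 24] -> [7, 17, 24]
  Split: [18, 14, 23] -> [18] and [14, 23]
    Split: [14, 23] -> [14] and [23]
    Merge: [14] + [23] -> [14, 23]
  Merge: [18] + [14, 23] -> [14, 18, 23]
Merge: [7, 17, 24] + [14, 18, 23] -> [7, 14, 17, 18, 23, 24]

Final sorted array: [7, 14, 17, 18, 23, 24]

The merge sort proceeds by recursively splitting the array and merging sorted halves.
After all merges, the sorted array is [7, 14, 17, 18, 23, 24].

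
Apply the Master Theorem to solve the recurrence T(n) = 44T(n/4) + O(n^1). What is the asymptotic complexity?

Master Theorem for T(n) = 44T(n/4) + O(n^1):

a = 44, b = 4, c = 1
log_b(a) = log_4(44) = 2.7297

Case 1: c = 1 < log_4(44) = 2.7297
T(n) = O(n^(log_4 44))

For T(n) = 44T(n/4) + O(n^1): log_4(44) = 2.7297. This is Case 1 of the Master Theorem (c < log_b(a), work dominated by leaves), giving O(n^(log_4 44)).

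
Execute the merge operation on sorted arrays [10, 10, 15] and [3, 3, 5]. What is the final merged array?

Merging process:

Compare 10 vs 3: take 3 from right. Merged: [3]
Compare 10 vs 3: take 3 from right. Merged: [3, 3]
Compare 10 vs 5: take 5 from right. Merged: [3, 3, 5]
Append remaining from left: [10, 10, 15]. Merged: [3, 3, 5, 10, 10, 15]

Final merged array: [3, 3, 5, 10, 10, 15]
Total comparisons: 3

The merged array is [3, 3, 5, 10, 10, 15], requiring 3 comparisons. The merge step runs in O(n) time where n is the total number of elements.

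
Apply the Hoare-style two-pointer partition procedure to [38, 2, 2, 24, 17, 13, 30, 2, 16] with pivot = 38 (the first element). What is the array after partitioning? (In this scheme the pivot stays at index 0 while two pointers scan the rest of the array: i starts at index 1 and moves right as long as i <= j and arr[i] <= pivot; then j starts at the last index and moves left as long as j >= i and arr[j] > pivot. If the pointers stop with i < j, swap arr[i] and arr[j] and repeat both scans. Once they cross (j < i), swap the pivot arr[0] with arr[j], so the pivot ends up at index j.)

Hoare-style two-pointer partition with pivot = 38:

Initial array: [38, 2, 2, 24, 17, 13, 30, 2, 16]

Pointers start at i = 1, j = 8.
i ends at 9, j ends at 8: the pointers have crossed (j < i), so scanning stops.

Swap pivot arr[0] with arr[8] to place pivot at position 8: [16, 2, 2, 24, 17, 13, 30, 2, 38]
Pivot position: 8

After partitioning with pivot 38, the array becomes [16, 2, 2, 24, 17, 13, 30, 2, 38]. The pivot is placed at index 8. All elements to the left of the pivot are <= 38, and all elements to the right are > 38.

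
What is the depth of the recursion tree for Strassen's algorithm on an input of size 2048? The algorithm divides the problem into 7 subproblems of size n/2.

For divide and conquer with division factor 2:

Problem sizes at each level:
Level 0: 2048
Level 1: 1024
Level 2: 512
Level 3: 256
Level 4: 128
Level 5: 64
Level 6: 32
Level 7: 16
Level 8: 8
Level 9: 4
Level 10: 2
Level 11: 1

The root is level 0 and the size-1 base case is level 11 (the tree spans levels 0 through 11, i.e. 12 levels counting the root), so the depth is the number of divisions: log_2(2048) = 11

The recursion tree depth is log_2(2048) = 11. At each level, the problem size is divided by 2, so it takes 11 divisions to reduce to a base case of size 1. The algorithm makes 7 recursive calls at each level.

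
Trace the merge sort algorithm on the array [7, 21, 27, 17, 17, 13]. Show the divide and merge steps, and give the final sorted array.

Merge sort trace:

Split: [7, 21, 27, 17, 17, 13] -> [7, 21, 27] and [17, 17, 13]
  Split: [7, 21, 27] -> [7] and [21, 27]
    Split: [21, 27] -> [21] and [27]
    Merge: [21] + [27] -> [21, 27]
  Merge: [7] + [21, 27] -> [7, 21, 27]
  Split: [17, 17, 13] -> [17] and [17, 13]
    Split: [17, 13] -> [17] and [13]
    Merge: [17] + [13] -> [13, 17]
  Merge: [17] + [13, 17] -> [13, 17, 17]
Merge: [7, 21, 27] + [13, 17, 17] -> [7, 13, 17, 17, 21, 27]

Final sorted array: [7, 13, 17, 17, 21, 27]

The merge sort proceeds by recursively splitting the array and merging sorted halves.
After all merges, the sorted array is [7, 13, 17, 17, 21, 27].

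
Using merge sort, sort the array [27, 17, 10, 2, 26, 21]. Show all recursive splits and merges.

Merge sort trace:

Split: [27, 17, 10, 2, 26, 21] -> [27, 17, 10] and [2, 26, 21]
  Split: [27, 17, 10] -> [27] and [17, 10]
    Split: [17, 10] -> [17] and [10]
    Merge: [17] + [10] -> [10, 17]
  Merge: [27] + [10, 17] -> [10, 17, 27]
  Split: [2, 26, 21] -> [2] and [26, 21]
    Split: [26, 21] -> [26] and [21]
    Merge: [26] + [21] -> [21, 26]
  Merge: [2] + [21, 26] -> [2, 21, 26]
Merge: [10, 17, 27] + [2, 21, 26] -> [2, 10, 17, 21, 26, 27]

Final sorted array: [2, 10, 17, 21, 26, 27]

The merge sort proceeds by recursively splitting the array and merging sorted halves.
After all merges, the sorted array is [2, 10, 17, 21, 26, 27].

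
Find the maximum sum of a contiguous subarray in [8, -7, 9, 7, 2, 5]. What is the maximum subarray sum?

Using Kadane's algorithm on [8, -7, 9, 7, 2, 5]:

Scanning through the array:
Position 1 (value -7): max_ending_here = 1, max_so_far = 8
Position 2 (value 9): max_ending_here = 10, max_so_far = 10
Position 3 (value 7): max_ending_here = 17, max_so_far = 17
Position 4 (value 2): max_ending_here = 19, max_so_far = 19
Position 5 (value 5): max_ending_here = 24, max_so_far = 24

Maximum subarray: [8, -7, 9, 7, 2, 5]
Maximum sum: 24

The maximum subarray is [8, -7, 9, 7, 2, 5] with sum 24. This subarray runs from index 0 to index 5.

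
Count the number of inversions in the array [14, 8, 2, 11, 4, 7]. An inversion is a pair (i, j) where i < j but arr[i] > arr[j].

Finding inversions in [14, 8, 2, 11, 4, 7]:

(0, 1): arr[0]=14 > arr[1]=8
(0, 2): arr[0]=14 > arr[2]=2
(0, 3): arr[0]=14 > arr[3]=11
(0, 4): arr[0]=14 > arr[4]=4
(0, 5): arr[0]=14 > arr[5]=7
(1, 2): arr[1]=8 > arr[2]=2
(1, 4): arr[1]=8 > arr[4]=4
(1, 5): arr[1]=8 > arr[5]=7
(3, 4): arr[3]=11 > arr[4]=4
(3, 5): arr[3]=11 > arr[5]=7

Total inversions: 10

The array has 10 inversion(s): (0,1), (0,2), (0,3), (0,4), (0,5), (1,2), (1,4), (1,5), (3,4), (3,5). Each pair (i,j) satisfies i < j and arr[i] > arr[j].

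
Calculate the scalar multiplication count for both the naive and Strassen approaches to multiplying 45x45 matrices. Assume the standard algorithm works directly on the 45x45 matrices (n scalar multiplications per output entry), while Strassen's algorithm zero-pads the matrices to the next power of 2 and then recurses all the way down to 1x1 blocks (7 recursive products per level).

Matrix multiplication for 45x45 matrices:

Strassen's algorithm requires power-of-2 dimensions. Pad 45x45 to 64x64 (next power of 2).

Standard algorithm: 45^3 = 91125 multiplications
Strassen's algorithm: 7^(log2(64)) = 7^6 = 117649 multiplications
Difference: 91125 - 117649 = -26524 (Strassen uses MORE here due to padding overhead — for small or just-over-power-of-2 n, padding can outweigh the per-level savings)

Standard: 91125 multiplications (45^3). Strassen: 117649 multiplications (7^6, after padding to 64x64). Strassen reduces 8 recursive multiplications to 7 at each level.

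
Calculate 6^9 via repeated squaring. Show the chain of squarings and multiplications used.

Computing 6^9 by squaring (build up from 6^1; each line after the first costs one multiplication):

6^1 = 6
6^2 = (6^1)^2 = 6^2 = 36
6^4 = (6^2)^2 = 36^2 = 1296
6^8 = (6^4)^2 = 1296^2 = 1679616
6^9 = 6 * 6^8 = 6 * 1679616 = 10077696

Result: 10077696
Multiplications needed: 4 (4 lines after 6^1)

6^9 = 10077696. Using exponentiation by squaring, this requires 4 multiplications. The key idea: if the exponent is even, square the half-power; if odd, multiply by the base once.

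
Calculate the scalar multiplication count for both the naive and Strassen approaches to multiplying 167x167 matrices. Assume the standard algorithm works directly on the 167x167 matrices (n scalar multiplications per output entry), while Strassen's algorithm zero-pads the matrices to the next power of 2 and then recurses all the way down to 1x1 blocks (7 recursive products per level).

Matrix multiplication for 167x167 matrices:

Strassen's algorithm requires power-of-2 dimensions. Pad 167x167 to 256x256 (next power of 2).

Standard algorithm: 167^3 = 4657463 multiplications
Strassen's algorithm: 7^(log2(256)) = 7^8 = 5764801 multiplications
Difference: 4657463 - 5764801 = -1107338 (Strassen uses MORE here due to padding overhead — for small or just-over-power-of-2 n, padding can outweigh the per-level savings)

Standard: 4657463 multiplications (167^3). Strassen: 5764801 multiplications (7^8, after padding to 256x256). Strassen reduces 8 recursive multiplications to 7 at each level.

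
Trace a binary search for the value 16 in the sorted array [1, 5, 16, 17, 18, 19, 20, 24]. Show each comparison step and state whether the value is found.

Binary search for 16 in [1, 5, 16, 17, 18, 19, 20, 24]:

lo=0, hi=7, mid=3, arr[mid]=17 -> 17 > 16, search left half
lo=0, hi=2, mid=1, arr[mid]=5 -> 5 < 16, search right half
lo=2, hi=2, mid=2, arr[mid]=16 -> Found target at index 2!

Binary search finds 16 at index 2 after 3 comparisons. The search repeatedly halves the search space by comparing with the middle element.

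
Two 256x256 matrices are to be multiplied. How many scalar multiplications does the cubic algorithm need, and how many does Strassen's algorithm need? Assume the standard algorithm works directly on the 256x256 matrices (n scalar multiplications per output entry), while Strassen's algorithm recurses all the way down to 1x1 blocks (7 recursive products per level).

Matrix multiplication for 256x256 matrices:

Standard algorithm: 256^3 = 16777216 multiplications
Strassen's algorithm: 7^(log2(256)) = 7^8 = 5764801 multiplications
Savings: 16777216 - 5764801 = 11012415 multiplications

Standard: 16777216 multiplications (256^3). Strassen: 5764801 multiplications (7^8). Strassen reduces 8 recursive multiplications to 7 at each level.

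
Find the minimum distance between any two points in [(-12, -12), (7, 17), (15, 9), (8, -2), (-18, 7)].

Computing all pairwise distances among 5 points:

d((-12, -12), (7, 17)) = 34.6699
d((-12, -12), (15, 9)) = 34.2053
d((-12, -12), (8, -2)) = 22.3607
d((-12, -12), (-18, 7)) = 19.9249
d((7, 17), (15, 9)) = 11.3137 <-- minimum
d((7, 17), (8, -2)) = 19.0263
d((7, 17), (-18, 7)) = 26.9258
d((15, 9), (8, -2)) = 13.0384
d((15, 9), (-18, 7)) = 33.0606
d((8, -2), (-18, 7)) = 27.5136

Closest pair: (7, 17) and (15, 9) with distance 11.3137

The closest pair is (7, 17) and (15, 9) with Euclidean distance 11.3137. For 5 points, brute-force pairwise comparison is shown above. For large n, the divide-and-conquer algorithm (sort by x, recurse on halves, check the dividing strip) achieves O(n log n).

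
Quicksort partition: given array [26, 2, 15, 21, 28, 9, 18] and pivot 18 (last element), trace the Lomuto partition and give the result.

Lomuto partition with pivot = 18:

Initial array: [26, 2, 15, 21, 28, 9, 18]

arr[0]=26 > 18: no swap
arr[1]=2 <= 18: swap with position 0, array becomes [2, 26, 15, 21, 28, 9, 18]
arr[2]=15 <= 18: swap with position 1, array becomes [2, 15, 26, 21, 28, 9, 18]
arr[3]=21 > 18: no swap
arr[4]=28 > 18: no swap
arr[5]=9 <= 18: swap with position 2, array becomes [2, 15, 9, 21, 28, 26, 18]

Place pivot at position 3: [2, 15, 9, 18, 28, 26, 21]
Pivot position: 3

After partitioning with pivot 18, the array becomes [2, 15, 9, 18, 28, 26, 21]. The pivot is placed at index 3. All elements to the left of the pivot are <= 18, and all elements to the right are > 18.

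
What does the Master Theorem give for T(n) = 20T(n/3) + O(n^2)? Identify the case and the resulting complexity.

Master Theorem for T(n) = 20T(n/3) + O(n^2):

a = 20, b = 3, c = 2
log_b(a) = log_3(20) = 2.7268

Case 1: c = 2 < log_3(20) = 2.7268
T(n) = O(n^(log_3 20))

For T(n) = 20T(n/3) + O(n^2): log_3(20) = 2.7268. This is Case 1 of the Master Theorem (c < log_b(a), work dominated by leaves), giving O(n^(log_3 20)).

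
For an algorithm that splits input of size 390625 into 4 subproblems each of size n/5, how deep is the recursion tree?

For divide and conquer with division factor 5:

Problem sizes at each level:
Level 0: 390625
Level 1: 78125
Level 2: 15625
Level 3: 3125
Level 4: 625
Level 5: 125
Level 6: 25
Level 7: 5
Level 8: 1

The root is level 0 and the size-1 base case is level 8 (the tree spans levels 0 through 8, i.e. 9 levels counting the root), so the depth is the number of divisions: log_5(390625) = 8

The recursion tree depth is log_5(390625) = 8. At each level, the problem size is divided by 5, so it takes 8 divisions to reduce to a base case of size 1. The algorithm makes 4 recursive calls at each level.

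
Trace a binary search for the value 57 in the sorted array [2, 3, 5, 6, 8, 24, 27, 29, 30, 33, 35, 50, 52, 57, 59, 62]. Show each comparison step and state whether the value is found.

Binary search for 57 in [2, 3, 5, 6, 8, 24, 27, 29, 30, 33, 35, 50, 52, 57, 59, 62]:

lo=0, hi=15, mid=7, arr[mid]=29 -> 29 < 57, search right half
lo=8, hi=15, mid=11, arr[mid]=50 -> 50 < 57, search right half
lo=12, hi=15, mid=13, arr[mid]=57 -> Found target at index 13!

Binary search finds 57 at index 13 after 3 comparisons. The search repeatedly halves the search space by comparing with the middle element.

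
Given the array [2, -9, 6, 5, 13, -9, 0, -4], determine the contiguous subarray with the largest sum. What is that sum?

Using Kadane's algorithm on [2, -9, 6, 5, 13, -9, 0, -4]:

Scanning through the array:
Position 1 (value -9): max_ending_here = -7, max_so_far = 2
Position 2 (value 6): max_ending_here = 6, max_so_far = 6
Position 3 (value 5): max_ending_here = 11, max_so_far = 11
Position 4 (value 13): max_ending_here = 24, max_so_far = 24
Position 5 (value -9): max_ending_here = 15, max_so_far = 24
Position 6 (value 0): max_ending_here = 15, max_so_far = 24
Position 7 (value -4): max_ending_here = 11, max_so_far = 24

Maximum subarray: [6, 5, 13]
Maximum sum: 24

The maximum subarray is [6, 5, 13] with sum 24. This subarray runs from index 2 to index 4.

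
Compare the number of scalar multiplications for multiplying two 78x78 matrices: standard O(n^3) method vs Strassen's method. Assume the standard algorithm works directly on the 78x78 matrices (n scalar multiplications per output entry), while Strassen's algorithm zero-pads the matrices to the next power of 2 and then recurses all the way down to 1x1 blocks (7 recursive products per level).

Matrix multiplication for 78x78 matrices:

Strassen's algorithm requires power-of-2 dimensions. Pad 78x78 to 128x128 (next power of 2).

Standard algorithm: 78^3 = 474552 multiplications
Strassen's algorithm: 7^(log2(128)) = 7^7 = 823543 multiplications
Difference: 474552 - 823543 = -348991 (Strassen uses MORE here due to padding overhead — for small or just-over-power-of-2 n, padding can outweigh the per-level savings)

Standard: 474552 multiplications (78^3). Strassen: 823543 multiplications (7^7, after padding to 128x128). Strassen reduces 8 recursive multiplications to 7 at each level.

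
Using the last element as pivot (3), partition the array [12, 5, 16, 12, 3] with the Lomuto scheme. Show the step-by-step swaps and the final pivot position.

Lomuto partition with pivot = 3:

Initial array: [12, 5, 16, 12, 3]

arr[0]=12 > 3: no swap
arr[1]=5 > 3: no swap
arr[2]=16 > 3: no swap
arr[3]=12 > 3: no swap

Place pivot at position 0: [3, 5, 16, 12, 12]
Pivot position: 0

After partitioning with pivot 3, the array becomes [3, 5, 16, 12, 12]. The pivot is placed at index 0. All elements to the left of the pivot are <= 3, and all elements to the right are > 3.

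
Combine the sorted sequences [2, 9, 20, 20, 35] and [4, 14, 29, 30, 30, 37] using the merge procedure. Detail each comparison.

Merging process:

Compare 2 vs 4: take 2 from left. Merged: [2]
Compare 9 vs 4: take 4 from right. Merged: [2, 4]
Compare 9 vs 14: take 9 from left. Merged: [2, 4, 9]
Compare 20 vs 14: take 14 from right. Merged: [2, 4, 9, 14]
Compare 20 vs 29: take 20 from left. Merged: [2, 4, 9, 14, 20]
Compare 20 vs 29: take 20 from left. Merged: [2, 4, 9, 14, 20, 20]
Compare 35 vs 29: take 29 from right. Merged: [2, 4, 9, 14, 20, 20, 29]
Compare 35 vs 30: take 30 from right. Merged: [2, 4, 9, 14, 20, 20, 29, 30]
Compare 35 vs 30: take 30 from right. Merged: [2, 4, 9, 14, 20, 20, 29, 30, 30]
Compare 35 vs 37: take 35 from left. Merged: [2, 4, 9, 14, 20, 20, 29, 30, 30, 35]
Append remaining from right: [37]. Merged: [2, 4, 9, 14, 20, 20, 29, 30, 30, 35, 37]

Final merged array: [2, 4, 9, 14, 20, 20, 29, 30, 30, 35, 37]
Total comparisons: 10

The merged array is [2, 4, 9, 14, 20, 20, 29, 30, 30, 35, 37], requiring 10 comparisons. The merge step runs in O(n) time where n is the total number of elements.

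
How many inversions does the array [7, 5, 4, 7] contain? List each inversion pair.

Finding inversions in [7, 5, 4, 7]:

(0, 1): arr[0]=7 > arr[1]=5
(0, 2): arr[0]=7 > arr[2]=4
(1, 2): arr[1]=5 > arr[2]=4

Total inversions: 3

The array has 3 inversion(s): (0,1), (0,2), (1,2). Each pair (i,j) satisfies i < j and arr[i] > arr[j].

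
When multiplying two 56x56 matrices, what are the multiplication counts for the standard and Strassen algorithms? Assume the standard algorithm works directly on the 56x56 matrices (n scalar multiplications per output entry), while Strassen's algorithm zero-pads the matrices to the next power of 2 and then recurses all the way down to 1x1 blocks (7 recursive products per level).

Matrix multiplication for 56x56 matrices:

Strassen's algorithm requires power-of-2 dimensions. Pad 56x56 to 64x64 (next power of 2).

Standard algorithm: 56^3 = 175616 multiplications
Strassen's algorithm: 7^(log2(64)) = 7^6 = 117649 multiplications
Savings: 175616 - 117649 = 57967 multiplications

Standard: 175616 multiplications (56^3). Strassen: 117649 multiplications (7^6, after padding to 64x64). Strassen reduces 8 recursive multiplications to 7 at each level.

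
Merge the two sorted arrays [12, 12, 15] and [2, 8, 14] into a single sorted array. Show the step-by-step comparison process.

Merging process:

Compare 12 vs 2: take 2 from right. Merged: [2]
Compare 12 vs 8: take 8 from right. Merged: [2, 8]
Compare 12 vs 14: take 12 from left. Merged: [2, 8, 12]
Compare 12 vs 14: take 12 from left. Merged: [2, 8, 12, 12]
Compare 15 vs 14: take 14 from right. Merged: [2, 8, 12, 12, 14]
Append remaining from left: [15]. Merged: [2, 8, 12, 12, 14, 15]

Final merged array: [2, 8, 12, 12, 14, 15]
Total comparisons: 5

The merged array is [2, 8, 12, 12, 14, 15], requiring 5 comparisons. The merge step runs in O(n) time where n is the total number of elements.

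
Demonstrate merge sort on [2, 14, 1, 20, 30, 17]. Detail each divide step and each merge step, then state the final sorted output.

Merge sort trace:

Split: [2, 14, 1, 20, 30, 17] -> [2, 14, 1] and [20, 30, 17]
  Split: [2, 14, 1] -> [2] and [14, 1]
    Split: [14, 1] -> [14] and [1]
    Merge: [14] + [1] -> [1, 14]
  Merge: [2] + [1, 14] -> [1, 2, 14]
  Split: [20, 30, 17] -> [20] and [30, 17]
    Split: [30, 17] -> [30] and [17]
    Merge: [30] + [17] -> [17, 30]
  Merge: [20] + [17, 30] -> [17, 20, 30]
Merge: [1, 2, 14] + [17, 20, 30] -> [1, 2, 14, 17, 20, 30]

Final sorted array: [1, 2, 14, 17, 20, 30]

The merge sort proceeds by recursively splitting the array and merging sorted halves.
After all merges, the sorted array is [1, 2, 14, 17, 20, 30].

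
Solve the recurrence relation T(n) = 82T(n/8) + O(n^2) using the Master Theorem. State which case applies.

Master Theorem for T(n) = 82T(n/8) + O(n^2):

a = 82, b = 8, c = 2
log_b(a) = log_8(82) = 2.1192

Case 1: c = 2 < log_8(82) = 2.1192
T(n) = O(n^(log_8 82))

For T(n) = 82T(n/8) + O(n^2): log_8(82) = 2.1192. This is Case 1 of the Master Theorem (c < log_b(a), work dominated by leaves), giving O(n^(log_8 82)).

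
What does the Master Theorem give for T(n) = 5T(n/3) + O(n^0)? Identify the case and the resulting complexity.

Master Theorem for T(n) = 5T(n/3) + O(n^0):

a = 5, b = 3, c = 0
log_b(a) = log_3(5) = 1.4650

Case 1: c = 0 < log_3(5) = 1.4650
T(n) = O(n^(log_3 5))

For T(n) = 5T(n/3) + O(n^0): log_3(5) = 1.4650. This is Case 1 of the Master Theorem (c < log_b(a), work dominated by leaves), giving O(n^(log_3 5)).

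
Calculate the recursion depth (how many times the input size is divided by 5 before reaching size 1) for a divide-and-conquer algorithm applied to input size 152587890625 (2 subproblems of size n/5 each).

For divide and conquer with division factor 5:

Problem sizes at each level:
Level 0: 152587890625
Level 1: 30517578125
Level 2: 6103515625
Level 3: 1220703125
Level 4: 244140625
Level 5: 48828125
Level 6: 9765625
Level 7: 1953125
Level 8: 390625
Level 9: 78125
Level 10: 15625
Level 11: 3125
Level 12: 625
Level 13: 125
Level 14: 25
Level 15: 5
Level 16: 1

The root is level 0 and the size-1 base case is level 16 (the tree spans levels 0 through 16, i.e. 17 levels counting the root), so the depth is the number of divisions: log_5(152587890625) = 16

The recursion tree depth is log_5(152587890625) = 16. At each level, the problem size is divided by 5, so it takes 16 divisions to reduce to a base case of size 1. The algorithm makes 2 recursive calls at each level.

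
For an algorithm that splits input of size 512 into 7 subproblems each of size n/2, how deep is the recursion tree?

For divide and conquer with division factor 2:

Problem sizes at each level:
Level 0: 512
Level 1: 256
Level 2: 128
Level 3: 64
Level 4: 32
Level 5: 16
Level 6: 8
Level 7: 4
Level 8: 2
Level 9: 1

The root is level 0 and the size-1 base case is level 9 (the tree spans levels 0 through 9, i.e. 10 levels counting the root), so the depth is the number of divisions: log_2(512) = 9

The recursion tree depth is log_2(512) = 9. At each level, the problem size is divided by 2, so it takes 9 divisions to reduce to a base case of size 1. The algorithm makes 7 recursive calls at each level.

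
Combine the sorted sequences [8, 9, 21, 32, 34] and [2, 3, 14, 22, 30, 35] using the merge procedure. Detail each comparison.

Merging process:

Compare 8 vs 2: take 2 from right. Merged: [2]
Compare 8 vs 3: take 3 from right. Merged: [2, 3]
Compare 8 vs 14: take 8 from left. Merged: [2, 3, 8]
Compare 9 vs 14: take 9 from left. Merged: [2, 3, 8, 9]
Compare 21 vs 14: take 14 from right. Merged: [2, 3, 8, 9, 14]
Compare 21 vs 22: take 21 from left. Merged: [2, 3, 8, 9, 14, 21]
Compare 32 vs 22: take 22 from right. Merged: [2, 3, 8, 9, 14, 21, 22]
Compare 32 vs 30: take 30 from right. Merged: [2, 3, 8, 9, 14, 21, 22, 30]
Compare 32 vs 35: take 32 from left. Merged: [2, 3, 8, 9, 14, 21, 22, 30, 32]
Compare 34 vs 35: take 34 from left. Merged: [2, 3, 8, 9, 14, 21, 22, 30, 32, 34]
Append remaining from right: [35]. Merged: [2, 3, 8, 9, 14, 21, 22, 30, 32, 34, 35]

Final merged array: [2, 3, 8, 9, 14, 21, 22, 30, 32, 34, 35]
Total comparisons: 10

The merged array is [2, 3, 8, 9, 14, 21, 22, 30, 32, 34, 35], requiring 10 comparisons. The merge step runs in O(n) time where n is the total number of elements.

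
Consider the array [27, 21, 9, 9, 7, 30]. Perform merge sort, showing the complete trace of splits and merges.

Merge sort trace:

Split: [27, 21, 9, 9, 7, 30] -> [27, 21, 9] and [9, 7, 30]
  Split: [27, 21, 9] -> [27] and [21, 9]
    Split: [21, 9] -> [21] and [9]
    Merge: [21] + [9] -> [9, 21]
  Merge: [27] + [9, 21] -> [9, 21, 27]
  Split: [9, 7, 30] -> [9] and [7, 30]
    Split: [7, 30] -> [7] and [30]
    Merge: [7] + [30] -> [7, 30]
  Merge: [9] + [7, 30] -> [7, 9, 30]
Merge: [9, 21, 27] + [7, 9, 30] -> [7, 9, 9, 21, 27, 30]

Final sorted array: [7, 9, 9, 21, 27, 30]

The merge sort proceeds by recursively splitting the array and merging sorted halves.
After all merges, the sorted array is [7, 9, 9, 21, 27, 30].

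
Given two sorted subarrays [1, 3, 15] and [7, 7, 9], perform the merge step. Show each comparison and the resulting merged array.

Merging process:

Compare 1 vs 7: take 1 from left. Merged: [1]
Compare 3 vs 7: take 3 from left. Merged: [1, 3]
Compare 15 vs 7: take 7 from right. Merged: [1, 3, 7]
Compare 15 vs 7: take 7 from right. Merged: [1, 3, 7, 7]
Compare 15 vs 9: take 9 from right. Merged: [1, 3, 7, 7, 9]
Append remaining from left: [15]. Merged: [1, 3, 7, 7, 9, 15]

Final merged array: [1, 3, 7, 7, 9, 15]
Total comparisons: 5

The merged array is [1, 3, 7, 7, 9, 15], requiring 5 comparisons. The merge step runs in O(n) time where n is the total number of elements.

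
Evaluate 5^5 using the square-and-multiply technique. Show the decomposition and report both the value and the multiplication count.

Computing 5^5 by squaring (build up from 5^1; each line after the first costs one multiplication):

5^1 = 5
5^2 = (5^1)^2 = 5^2 = 25
5^4 = (5^2)^2 = 25^2 = 625
5^5 = 5 * 5^4 = 5 * 625 = 3125

Result: 3125
Multiplications needed: 3 (3 lines after 5^1)

5^5 = 3125. Using exponentiation by squaring, this requires 3 multiplications. The key idea: if the exponent is even, square the half-power; if odd, multiply by the base once.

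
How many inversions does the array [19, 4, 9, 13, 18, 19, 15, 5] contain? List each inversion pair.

Finding inversions in [19, 4, 9, 13, 18, 19, 15, 5]:

(0, 1): arr[0]=19 > arr[1]=4
(0, 2): arr[0]=19 > arr[2]=9
(0, 3): arr[0]=19 > arr[3]=13
(0, 4): arr[0]=19 > arr[4]=18
(0, 6): arr[0]=19 > arr[6]=15
(0, 7): arr[0]=19 > arr[7]=5
(2, 7): arr[2]=9 > arr[7]=5
(3, 7): arr[3]=13 > arr[7]=5
(4, 6): arr[4]=18 > arr[6]=15
(4, 7): arr[4]=18 > arr[7]=5
(5, 6): arr[5]=19 > arr[6]=15
(5, 7): arr[5]=19 > arr[7]=5
(6, 7): arr[6]=15 > arr[7]=5

Total inversions: 13

The array has 13 inversion(s): (0,1), (0,2), (0,3), (0,4), (0,6), (0,7), (2,7), (3,7), (4,6), (4,7), (5,6), (5,7), (6,7). Each pair (i,j) satisfies i < j and arr[i] > arr[j].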